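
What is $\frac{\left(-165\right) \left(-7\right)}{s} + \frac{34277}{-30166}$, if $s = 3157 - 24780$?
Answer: $- \frac{110859043}{93182774} \approx -1.1897$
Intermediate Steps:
$s = -21623$
$\frac{\left(-165\right) \left(-7\right)}{s} + \frac{34277}{-30166} = \frac{\left(-165\right) \left(-7\right)}{-21623} + \frac{34277}{-30166} = 1155 \left(- \frac{1}{21623}\right) + 34277 \left(- \frac{1}{30166}\right) = - \frac{165}{3089} - \frac{34277}{30166} = - \frac{110859043}{93182774}$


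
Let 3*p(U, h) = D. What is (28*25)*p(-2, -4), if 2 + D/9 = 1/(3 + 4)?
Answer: -3900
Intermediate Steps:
D = -117/7 (D = -18 + 9/(3 + 4) = -18 + 9/7 = -117/7 ≈ -16.714)
p(U, h) = -39/7 (p(U, h) = (⅓)*(-117/7) = -39/7)
(28*25)*p(-2, -4) = (28*25)*(-39/7) = 700*(-39/7) = -3900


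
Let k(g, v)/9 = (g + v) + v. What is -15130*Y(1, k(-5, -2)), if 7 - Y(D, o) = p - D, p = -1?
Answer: -136170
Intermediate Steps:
k(g, v) = 9*g + 18*v (k(g, v) = 9*((g + v) + v) = 9*(g + 2*v) = 9*g + 18*v)
Y(D, o) = 8 + D (Y(D, o) = 7 - (-1 - D) = 7 + (1 + D) = 8 + D)
-15130*Y(1, k(-5, -2)) = -15130*(8 + 1) = -15130*9 = -136170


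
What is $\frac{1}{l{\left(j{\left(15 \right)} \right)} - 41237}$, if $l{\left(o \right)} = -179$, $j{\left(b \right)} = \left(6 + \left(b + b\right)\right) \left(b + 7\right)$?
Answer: $- \frac{1}{41416} \approx -2.4145 \cdot 10^{-5}$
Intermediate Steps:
$j{\left(b \right)} = \left(6 + 2 b\right) \left(7 + b\right)$
$\frac{1}{l{\left(j{\left(15 \right)} \right)} - 41237} = \frac{1}{-179 - 41237} = \frac{1}{-41416} = - \frac{1}{41416}$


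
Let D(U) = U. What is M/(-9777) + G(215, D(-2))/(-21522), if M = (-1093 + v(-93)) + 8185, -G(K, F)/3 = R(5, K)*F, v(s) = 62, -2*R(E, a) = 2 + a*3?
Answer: -44997077/70140198 ≈ -0.64153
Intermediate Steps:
R(E, a) = -1 - 3*a/2 (R(E, a) = -(2 + a*3)/2 = -(2 + 3*a)/2 = -1 - 3*a/2)
G(K, F) = -3*F*(-1 - 3*K/2) (G(K, F) = -3*(-1 - 3*K/2)*F = -3*F*(-1 - 3*K/2))
M = 7154 (M = (-1093 + 62) + 8185 = -1031 + 8185 = 7154)
M/(-9777) + G(215, D(-2))/(-21522) = 7154/(-9777) + ((3/2)*(-2)*(2 + 3*215))/(-21522) = 7154*(-1/9777) + ((3/2)*(-2)*(2 + 645))*(-1/21522) = -7154/9777 + ((3/2)*(-2)*647)*(-1/21522) = -7154/9777 - 1941*(-1/21522) = -7154/9777 + 647/7174 = -44997077/70140198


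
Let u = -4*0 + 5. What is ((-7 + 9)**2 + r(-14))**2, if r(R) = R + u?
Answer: 25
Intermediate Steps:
u = 5 (u = 0 + 5 = 5)
r(R) = 5 + R (r(R) = R + 5 = 5 + R)
((-7 + 9)**2 + r(-14))**2 = ((-7 + 9)**2 + (5 - 14))**2 = (2**2 - 9)**2 = (4 - 9)**2 = (-5)**2 = 25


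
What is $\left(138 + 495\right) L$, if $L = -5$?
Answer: $-3165$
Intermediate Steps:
$\left(138 + 495\right) L = \left(138 + 495\right) \left(-5\right) = 633 \left(-5\right) = -3165$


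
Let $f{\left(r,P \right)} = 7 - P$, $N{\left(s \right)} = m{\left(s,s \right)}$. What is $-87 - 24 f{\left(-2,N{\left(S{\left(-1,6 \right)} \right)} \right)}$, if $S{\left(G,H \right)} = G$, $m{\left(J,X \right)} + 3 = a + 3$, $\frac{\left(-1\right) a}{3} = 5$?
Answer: $-615$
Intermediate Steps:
$a = -15$ ($a = \left(-3\right) 5 = -15$)
$m{\left(J,X \right)} = -15$ ($m{\left(J,X \right)} = -3 + \left(-15 + 3\right) = -3 - 12 = -15$)
$N{\left(s \right)} = -15$
$-87 - 24 f{\left(-2,N{\left(S{\left(-1,6 \right)} \right)} \right)} = -87 - 24 \left(7 - -15\right) = -87 - 24 \left(7 + 15\right) = -87 - 528 = -615$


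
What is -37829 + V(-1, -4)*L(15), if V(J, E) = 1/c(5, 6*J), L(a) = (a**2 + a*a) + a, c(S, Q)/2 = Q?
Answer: -151471/4 ≈ -37868.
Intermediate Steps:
c(S, Q) = 2*Q
L(a) = a + 2*a**2 (L(a) = (a**2 + a**2) + a = 2*a**2 + a = a + 2*a**2)
V(J, E) = 1/(12*J) (V(J, E) = 1/(2*(6*J)) = 1/(12*J))
-37829 + V(-1, -4)*L(15) = -37829 + ((1/12)/(-1))*(15*(1 + 2*15)) = -37829 + ((1/12)*(-1))*(15*(1 + 30)) = -37829 - 5*31/4 = -37829 - 1/12*465 = -37829 - 155/4 = -151471/4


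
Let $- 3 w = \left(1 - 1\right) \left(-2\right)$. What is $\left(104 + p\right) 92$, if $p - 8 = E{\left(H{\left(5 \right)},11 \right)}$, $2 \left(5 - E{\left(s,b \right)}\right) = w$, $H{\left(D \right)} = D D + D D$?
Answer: $10764$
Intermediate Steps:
$H{\left(D \right)} = 2 D^{2}$ ($H{\left(D \right)} = D^{2} + D^{2} = 2 D^{2}$)
$w = 0$ ($w = - \frac{\left(1 - 1\right) \left(-2\right)}{3} = - \frac{0 \left(-2\right)}{3} = \left(- \frac{1}{3}\right) 0 = 0$)
$E{\left(s,b \right)} = 5$ ($E{\left(s,b \right)} = 5 - 0 = 5 + 0 = 5$)
$p = 13$ ($p = 8 + 5 = 13$)
$\left(104 + p\right) 92 = \left(104 + 13\right) 92 = 117 \cdot 92 = 10764$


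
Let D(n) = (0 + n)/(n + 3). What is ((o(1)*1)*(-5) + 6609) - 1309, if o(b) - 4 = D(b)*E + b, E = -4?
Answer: 5280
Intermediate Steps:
D(n) = n/(3 + n)
o(b) = 4 + b - 4*b/(3 + b) (o(b) = 4 + ((b/(3 + b))*(-4) + b) = 4 + (-4*b/(3 + b) + b) = 4 + (b - 4*b/(3 + b)) = 4 + b - 4*b/(3 + b))
((o(1)*1)*(-5) + 6609) - 1309 = ((((12 + 1**2 + 3*1)/(3 + 1))*1)*(-5) + 6609) - 1309 = ((((12 + 1 + 3)/4)*1)*(-5) + 6609) - 1309 = ((((1/4)*16)*1)*(-5) + 6609) - 1309 = ((4*1)*(-5) + 6609) - 1309 = (4*(-5) + 6609) - 1309 = (-20 + 6609) - 1309 = 6589 - 1309 = 5280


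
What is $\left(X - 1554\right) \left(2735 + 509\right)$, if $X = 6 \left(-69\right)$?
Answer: $-6384192$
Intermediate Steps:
$X = -414$
$\left(X - 1554\right) \left(2735 + 509\right) = \left(-414 - 1554\right) \left(2735 + 509\right) = \left(-1968\right) 3244 = -6384192$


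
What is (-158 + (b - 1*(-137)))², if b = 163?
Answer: 20164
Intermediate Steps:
(-158 + (b - 1*(-137)))² = (-158 + (163 - 1*(-137)))² = (-158 + (163 + 137))² = (-158 + 300)² = 142² = 20164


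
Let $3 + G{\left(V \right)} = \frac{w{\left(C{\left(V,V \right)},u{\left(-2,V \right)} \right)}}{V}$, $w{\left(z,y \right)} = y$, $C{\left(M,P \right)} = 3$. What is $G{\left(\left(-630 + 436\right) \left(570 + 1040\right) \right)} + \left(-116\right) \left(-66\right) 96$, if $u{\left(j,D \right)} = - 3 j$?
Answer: $\frac{114780733407}{156170} \approx 7.3497 \cdot 10^{5}$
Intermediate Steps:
$G{\left(V \right)} = -3 + \frac{6}{V}$ ($G{\left(V \right)} = -3 + \frac{\left(-3\right) \left(-2\right)}{V} = -3 + \frac{6}{V}$)
$G{\left(\left(-630 + 436\right) \left(570 + 1040\right) \right)} + \left(-116\right) \left(-66\right) 96 = \left(-3 + \frac{6}{\left(-630 + 436\right) \left(570 + 1040\right)}\right) + \left(-116\right) \left(-66\right) 96 = \left(-3 + \frac{6}{\left(-194\right) 1610}\right) + 7656 \cdot 96 = \left(-3 + \frac{6}{-312340}\right) + 734976 = \left(-3 + 6 \left(- \frac{1}{312340}\right)\right) + 734976 = \left(-3 - \frac{3}{156170}\right) + 734976 = - \frac{468513}{156170} + 734976 = \frac{114780733407}{156170}$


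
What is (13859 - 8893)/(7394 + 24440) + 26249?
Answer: 417807816/15917 ≈ 26249.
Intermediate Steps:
(13859 - 8893)/(7394 + 24440) + 26249 = 4966/31834 + 26249 = 4966*(1/31834) + 26249 = 2483/15917 + 26249 = 417807816/15917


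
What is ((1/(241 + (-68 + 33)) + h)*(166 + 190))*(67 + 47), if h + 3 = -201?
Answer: -852730716/103 ≈ -8.2789e+6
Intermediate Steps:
h = -204 (h = -3 - 201 = -204)
((1/(241 + (-68 + 33)) + h)*(166 + 190))*(67 + 47) = ((1/(241 + (-68 + 33)) - 204)*(166 + 190))*(67 + 47) = ((1/(241 - 35) - 204)*356)*114 = ((1/206 - 204)*356)*114 = -42023/206*356*114 = -7480094/103*114 = -852730716/103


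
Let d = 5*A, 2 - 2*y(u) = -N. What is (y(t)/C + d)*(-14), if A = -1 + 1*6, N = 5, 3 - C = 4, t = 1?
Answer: -301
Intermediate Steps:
C = -1 (C = 3 - 1*4 = 3 - 4 = -1)
y(u) = 7/2 (y(u) = 1 - (-1)*5/2 = 1 - ½*(-5) = 1 + 5/2 = 7/2)
A = 5 (A = -1 + 6 = 5)
d = 25 (d = 5*5 = 25)
(y(t)/C + d)*(-14) = ((7/2)/(-1) + 25)*(-14) = ((7/2)*(-1) + 25)*(-14) = (-7/2 + 25)*(-14) = (43/2)*(-14) = -301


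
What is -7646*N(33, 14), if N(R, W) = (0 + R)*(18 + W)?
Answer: -8074176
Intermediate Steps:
N(R, W) = R*(18 + W)
-7646*N(33, 14) = -252318*(18 + 14) = -252318*32 = -7646*1056 = -8074176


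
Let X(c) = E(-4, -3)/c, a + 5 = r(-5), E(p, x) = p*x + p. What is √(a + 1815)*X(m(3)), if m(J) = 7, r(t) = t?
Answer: 152*√5/7 ≈ 48.555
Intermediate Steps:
E(p, x) = p + p*x
a = -10 (a = -5 - 5 = -10)
X(c) = 8/c (X(c) = (-4*(1 - 3))/c = (-4*(-2))/c = 8/c)
√(a + 1815)*X(m(3)) = √(-10 + 1815)*(8/7) = √1805*(8*(⅐)) = (19*√5)*(8/7) = 152*√5/7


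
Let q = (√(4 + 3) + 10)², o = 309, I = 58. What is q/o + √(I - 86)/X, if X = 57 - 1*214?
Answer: 107/309 + √7*(3140 - 618*I)/48513 ≈ 0.51752 - 0.033704*I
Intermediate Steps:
q = (10 + √7)² (q = (√7 + 10)² = (10 + √7)² ≈ 159.92)
X = -157 (X = 57 - 214 = -157)
q/o + √(I - 86)/X = (10 + √7)²/309 + √(58 - 86)/(-157) = (10 + √7)²*(1/309) + √(-28)*(-1/157) = (10 + √7)²/309 + (2*I*√7)*(-1/157) = (10 + √7)²/309 - 2*I*√7/157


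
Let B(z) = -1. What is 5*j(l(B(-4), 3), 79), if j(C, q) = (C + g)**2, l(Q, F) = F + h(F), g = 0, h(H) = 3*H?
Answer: 720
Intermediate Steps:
l(Q, F) = 4*F (l(Q, F) = F + 3*F = 4*F)
j(C, q) = C**2 (j(C, q) = (C + 0)**2 = C**2)
5*j(l(B(-4), 3), 79) = 5*(4*3)**2 = 5*12**2 = 5*144 = 720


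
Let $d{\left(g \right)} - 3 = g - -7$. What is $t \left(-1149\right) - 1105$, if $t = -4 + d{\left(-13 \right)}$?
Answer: $6938$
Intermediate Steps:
$d{\left(g \right)} = 10 + g$ ($d{\left(g \right)} = 3 + \left(g - -7\right) = 3 + \left(g + 7\right) = 3 + \left(7 + g\right) = 10 + g$)
$t = -7$ ($t = -4 + \left(10 - 13\right) = -4 - 3 = -7$)
$t \left(-1149\right) - 1105 = \left(-7\right) \left(-1149\right) - 1105 = 8043 - 1105 = 6938$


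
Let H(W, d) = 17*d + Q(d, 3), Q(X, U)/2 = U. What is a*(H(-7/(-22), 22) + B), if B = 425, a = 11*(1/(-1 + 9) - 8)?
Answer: -557865/8 ≈ -69733.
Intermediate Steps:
Q(X, U) = 2*U
a = -693/8 (a = 11*(1/8 - 8) = 11*(⅛ - 8) = 11*(-63/8) = -693/8 ≈ -86.625)
H(W, d) = 6 + 17*d (H(W, d) = 17*d + 2*3 = 17*d + 6 = 6 + 17*d)
a*(H(-7/(-22), 22) + B) = -693*((6 + 17*22) + 425)/8 = -693*((6 + 374) + 425)/8 = -693*(380 + 425)/8 = -693/8*805 = -557865/8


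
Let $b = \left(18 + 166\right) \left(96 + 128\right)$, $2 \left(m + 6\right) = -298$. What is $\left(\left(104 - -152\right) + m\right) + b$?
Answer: $41317$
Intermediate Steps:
$m = -155$ ($m = -6 + \frac{1}{2} \left(-298\right) = -6 - 149 = -155$)
$b = 41216$ ($b = 184 \cdot 224 = 41216$)
$\left(\left(104 - -152\right) + m\right) + b = \left(\left(104 - -152\right) - 155\right) + 41216 = \left(\left(104 + 152\right) - 155\right) + 41216 = \left(256 - 155\right) + 41216 = 101 + 41216 = 41317$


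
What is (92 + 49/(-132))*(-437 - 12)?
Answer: -5430655/132 ≈ -41141.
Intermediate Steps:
(92 + 49/(-132))*(-437 - 12) = (92 + 49*(-1/132))*(-449) = (92 - 49/132)*(-449) = (12095/132)*(-449) = -5430655/132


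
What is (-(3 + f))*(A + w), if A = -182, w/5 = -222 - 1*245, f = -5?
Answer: -5034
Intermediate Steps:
w = -2335 (w = 5*(-222 - 1*245) = 5*(-222 - 245) = 5*(-467) = -2335)
(-(3 + f))*(A + w) = (-(3 - 5))*(-182 - 2335) = -1*(-2)*(-2517) = 2*(-2517) = -5034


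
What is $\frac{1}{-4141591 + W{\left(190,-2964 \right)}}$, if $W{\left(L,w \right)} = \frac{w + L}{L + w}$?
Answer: $- \frac{1}{4141590} \approx -2.4145 \cdot 10^{-7}$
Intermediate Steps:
$W{\left(L,w \right)} = 1$ ($W{\left(L,w \right)} = \frac{L + w}{L + w} = 1$)
$\frac{1}{-4141591 + W{\left(190,-2964 \right)}} = \frac{1}{-4141591 + 1} = \frac{1}{-4141590} = - \frac{1}{4141590}$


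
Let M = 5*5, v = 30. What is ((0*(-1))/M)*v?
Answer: 0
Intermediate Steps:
M = 25
((0*(-1))/M)*v = ((0*(-1))/25)*30 = (0*(1/25))*30 = 0*30 = 0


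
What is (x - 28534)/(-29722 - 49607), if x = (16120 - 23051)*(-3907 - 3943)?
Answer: -54379816/79329 ≈ -685.50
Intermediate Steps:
x = 54408350 (x = -6931*(-7850) = 54408350)
(x - 28534)/(-29722 - 49607) = (54408350 - 28534)/(-29722 - 49607) = 54379816/(-79329) = 54379816*(-1/79329) = -54379816/79329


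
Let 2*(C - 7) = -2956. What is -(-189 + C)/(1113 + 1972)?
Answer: 332/617 ≈ 0.53809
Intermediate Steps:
C = -1471 (C = 7 + (½)*(-2956) = 7 - 1478 = -1471)
-(-189 + C)/(1113 + 1972) = -(-189 - 1471)/(1113 + 1972) = -(-1660)/3085 = -1*(-332/617) = 332/617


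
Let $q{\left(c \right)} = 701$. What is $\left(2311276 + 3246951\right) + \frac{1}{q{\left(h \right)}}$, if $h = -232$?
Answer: $\frac{3896317128}{701} \approx 5.5582 \cdot 10^{6}$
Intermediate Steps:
$\left(2311276 + 3246951\right) + \frac{1}{q{\left(h \right)}} = \left(2311276 + 3246951\right) + \frac{1}{701} = 5558227 + \frac{1}{701} = \frac{3896317128}{701}$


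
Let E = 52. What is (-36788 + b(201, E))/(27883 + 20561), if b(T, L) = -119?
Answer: -36907/48444 ≈ -0.76185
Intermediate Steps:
(-36788 + b(201, E))/(27883 + 20561) = (-36788 - 119)/(27883 + 20561) = -36907/48444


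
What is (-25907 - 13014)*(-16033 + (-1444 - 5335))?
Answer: 887865852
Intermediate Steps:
(-25907 - 13014)*(-16033 + (-1444 - 5335)) = -38921*(-16033 - 6779) = -38921*(-22812) = 887865852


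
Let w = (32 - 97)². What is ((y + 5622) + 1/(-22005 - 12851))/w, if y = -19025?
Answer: -467174969/147266600 ≈ -3.1723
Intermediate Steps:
w = 4225 (w = (-65)² = 4225)
((y + 5622) + 1/(-22005 - 12851))/w = ((-19025 + 5622) + 1/(-22005 - 12851))/4225 = (-13403 + 1/(-34856))*(1/4225) = (-13403 - 1/34856)*(1/4225) = -467174969/34856*1/4225 = -467174969/147266600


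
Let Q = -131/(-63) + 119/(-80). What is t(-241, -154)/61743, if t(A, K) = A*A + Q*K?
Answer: 20876347/22227480 ≈ 0.93921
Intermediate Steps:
Q = 2983/5040 (Q = -131*(-1/63) + 119*(-1/80) = 131/63 - 119/80 = 2983/5040 ≈ 0.59187)
t(A, K) = A² + 2983*K/5040 (t(A, K) = A*A + 2983*K/5040 = A² + 2983*K/5040)
t(-241, -154)/61743 = ((-241)² + (2983/5040)*(-154))/61743 = (58081 - 32813/360)*(1/61743) = (20876347/360)*(1/61743) = 20876347/22227480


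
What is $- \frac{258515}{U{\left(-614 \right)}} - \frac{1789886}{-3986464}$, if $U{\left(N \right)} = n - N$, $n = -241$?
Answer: $- \frac{514946556741}{743475536} \approx -692.62$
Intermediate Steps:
$U{\left(N \right)} = -241 - N$
$- \frac{258515}{U{\left(-614 \right)}} - \frac{1789886}{-3986464} = - \frac{258515}{-241 - -614} - \frac{1789886}{-3986464} = - \frac{258515}{-241 + 614} - - \frac{894943}{1993232} = - \frac{258515}{373} + \frac{894943}{1993232} = - \frac{514946556741}{743475536}$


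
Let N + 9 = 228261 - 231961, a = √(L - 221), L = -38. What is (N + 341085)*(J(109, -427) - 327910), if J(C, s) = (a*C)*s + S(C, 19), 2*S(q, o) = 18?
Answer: -110625927776 - 15702491168*I*√259 ≈ -1.1063e+11 - 2.5271e+11*I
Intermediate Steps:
S(q, o) = 9 (S(q, o) = (½)*18 = 9)
a = I*√259 (a = √(-38 - 221) = √(-259) = I*√259 ≈ 16.093*I)
N = -3709 (N = -9 + (228261 - 231961) = -9 - 3700 = -3709)
J(C, s) = 9 + I*C*s*√259 (J(C, s) = ((I*√259)*C)*s + 9 = (I*C*√259)*s + 9 = I*C*s*√259 + 9 = 9 + I*C*s*√259)
(N + 341085)*(J(109, -427) - 327910) = (-3709 + 341085)*((9 + I*109*(-427)*√259) - 327910) = 337376*((9 - 46543*I*√259) - 327910) = 337376*(-327901 - 46543*I*√259) = -110625927776 - 15702491168*I*√259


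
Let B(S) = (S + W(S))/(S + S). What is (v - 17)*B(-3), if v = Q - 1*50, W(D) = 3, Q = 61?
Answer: 0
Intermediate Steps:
B(S) = (3 + S)/(2*S) (B(S) = (S + 3)/(S + S) = (3 + S)/((2*S)) = (3 + S)*(1/(2*S)) = (3 + S)/(2*S))
v = 11 (v = 61 - 1*50 = 61 - 50 = 11)
(v - 17)*B(-3) = (11 - 17)*((½)*(3 - 3)/(-3)) = -3*(-1)*0/3 = -6*0 = 0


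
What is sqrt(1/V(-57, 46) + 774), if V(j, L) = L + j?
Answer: sqrt(93643)/11 ≈ 27.819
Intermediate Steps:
sqrt(1/V(-57, 46) + 774) = sqrt(1/(46 - 57) + 774) = sqrt(1/(-11) + 774) = sqrt(-1/11 + 774) = sqrt(8513/11) = sqrt(93643)/11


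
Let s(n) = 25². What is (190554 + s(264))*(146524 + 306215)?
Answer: 86554189281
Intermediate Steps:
s(n) = 625
(190554 + s(264))*(146524 + 306215) = (190554 + 625)*(146524 + 306215) = 191179*452739 = 86554189281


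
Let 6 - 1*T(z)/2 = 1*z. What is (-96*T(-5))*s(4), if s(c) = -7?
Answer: 14784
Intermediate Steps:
T(z) = 12 - 2*z
(-96*T(-5))*s(4) = -96*(12 - 2*(-5))*(-7) = -96*(12 + 10)*(-7) = -96*22*(-7) = -2112*(-7) = 14784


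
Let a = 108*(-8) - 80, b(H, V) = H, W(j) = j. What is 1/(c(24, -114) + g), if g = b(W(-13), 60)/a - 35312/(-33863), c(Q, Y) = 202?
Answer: 31966672/6491042491 ≈ 0.0049247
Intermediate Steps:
a = -944 (a = -864 - 80 = -944)
g = 33774747/31966672 (g = -13/(-944) - 35312/(-33863) = -13*(-1/944) - 35312*(-1/33863) = 13/944 + 35312/33863 = 33774747/31966672 ≈ 1.0566)
1/(c(24, -114) + g) = 1/(202 + 33774747/31966672) = 1/(6491042491/31966672) = 31966672/6491042491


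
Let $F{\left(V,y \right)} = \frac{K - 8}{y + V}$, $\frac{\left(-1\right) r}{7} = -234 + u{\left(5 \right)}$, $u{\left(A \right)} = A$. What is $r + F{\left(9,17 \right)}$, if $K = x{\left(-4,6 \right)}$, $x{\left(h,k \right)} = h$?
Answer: $\frac{20833}{13} \approx 1602.5$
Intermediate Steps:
$K = -4$
$r = 1603$ ($r = - 7 \left(-234 + 5\right) = \left(-7\right) \left(-229\right) = 1603$)
$F{\left(V,y \right)} = - \frac{12}{V + y}$ ($F{\left(V,y \right)} = \frac{-4 - 8}{y + V} = - \frac{12}{V + y}$)
$r + F{\left(9,17 \right)} = 1603 - \frac{12}{9 + 17} = 1603 - \frac{12}{26} = 1603 - \frac{6}{13} = \frac{20833}{13}$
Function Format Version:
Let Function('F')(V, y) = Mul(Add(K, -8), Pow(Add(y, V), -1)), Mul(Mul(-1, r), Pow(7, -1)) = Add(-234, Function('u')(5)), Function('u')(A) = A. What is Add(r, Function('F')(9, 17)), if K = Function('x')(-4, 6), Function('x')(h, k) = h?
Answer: Rational(20833, 13) ≈ 1602.5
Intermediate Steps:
K = -4
r = 1603 (r = Mul(-7, Add(-234, 5)) = Mul(-7, -229) = 1603)
Function('F')(V, y) = Mul(-12, Pow(Add(V, y), -1)) (Function('F')(V, y) = Mul(Add(-4, -8), Pow(Add(y, V), -1)) = Mul(-12, Pow(Add(V, y), -1)))
Add(r, Function('F')(9, 17)) = Add(1603, Mul(-12, Pow(Add(9, 17), -1))) = Add(1603, Mul(-12, Pow(26, -1))) = Add(1603, Mul(-12, Rational(1, 26))) = Add(1603, Rational(-6, 13)) = Rational(20833, 13)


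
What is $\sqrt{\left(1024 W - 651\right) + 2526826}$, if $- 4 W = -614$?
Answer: $3 \sqrt{298151} \approx 1638.1$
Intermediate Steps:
$W = \frac{307}{2}$ ($W = \left(- \frac{1}{4}\right) \left(-614\right) = \frac{307}{2} \approx 153.5$)
$\sqrt{\left(1024 W - 651\right) + 2526826} = \sqrt{\left(1024 \cdot \frac{307}{2} - 651\right) + 2526826} = \sqrt{\left(157184 - 651\right) + 2526826} = \sqrt{156533 + 2526826} = \sqrt{2683359} = 3 \sqrt{298151}$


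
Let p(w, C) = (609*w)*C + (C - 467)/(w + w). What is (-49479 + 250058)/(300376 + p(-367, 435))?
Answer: -73612493/35570898427 ≈ -0.0020695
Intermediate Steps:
p(w, C) = (-467 + C)/(2*w) + 609*C*w (p(w, C) = 609*C*w + (-467 + C)/((2*w)) = 609*C*w + (-467 + C)*(1/(2*w)) = 609*C*w + (-467 + C)/(2*w) = (-467 + C)/(2*w) + 609*C*w)
(-49479 + 250058)/(300376 + p(-367, 435)) = (-49479 + 250058)/(300376 + (½)*(-467 + 435 + 1218*435*(-367)²)/(-367)) = 200579/(300376 + (½)*(-1/367)*(-467 + 435 + 1218*435*134689)) = 200579/(300376 + (½)*(-1/367)*(-467 + 435 + 71362272870)) = 200579/(300376 + (½)*(-1/367)*71362272838) = 200579/(300376 - 35681136419/367) = 200579/(-35570898427/367) = 200579*(-367/35570898427) = -73612493/35570898427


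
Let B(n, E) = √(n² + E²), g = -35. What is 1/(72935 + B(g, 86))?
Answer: 72935/5319505604 - √8621/5319505604 ≈ 1.3693e-5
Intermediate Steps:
B(n, E) = √(E² + n²)
1/(72935 + B(g, 86)) = 1/(72935 + √(86² + (-35)²)) = 1/(72935 + √(7396 + 1225)) = 1/(72935 + √8621)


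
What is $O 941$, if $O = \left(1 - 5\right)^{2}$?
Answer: $15056$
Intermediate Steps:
$O = 16$ ($O = \left(-4\right)^{2} = 16$)
$O 941 = 16 \cdot 941 = 15056$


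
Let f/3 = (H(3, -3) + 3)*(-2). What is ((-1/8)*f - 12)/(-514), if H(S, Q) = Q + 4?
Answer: 9/514 ≈ 0.017510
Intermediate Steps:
H(S, Q) = 4 + Q
f = -24 (f = 3*(((4 - 3) + 3)*(-2)) = 3*((1 + 3)*(-2)) = 3*(4*(-2)) = 3*(-8) = -24)
((-1/8)*f - 12)/(-514) = (-1/8*(-24) - 12)/(-514) = (-1*⅛*(-24) - 12)*(-1/514) = (-⅛*(-24) - 12)*(-1/514) = (3 - 12)*(-1/514) = -9*(-1/514) = 9/514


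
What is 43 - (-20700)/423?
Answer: 4321/47 ≈ 91.936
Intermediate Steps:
43 - (-20700)/423 = 43 - 69*(-100/141) = 43 + 2300/47 = 4321/47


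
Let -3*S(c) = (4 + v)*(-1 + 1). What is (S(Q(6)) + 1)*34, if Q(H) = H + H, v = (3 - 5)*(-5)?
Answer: 34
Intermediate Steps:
v = 10 (v = -2*(-5) = 10)
Q(H) = 2*H
S(c) = 0 (S(c) = -(4 + 10)*(-1 + 1)/3 = -14*0/3 = -⅓*0 = 0)
(S(Q(6)) + 1)*34 = (0 + 1)*34 = 1*34 = 34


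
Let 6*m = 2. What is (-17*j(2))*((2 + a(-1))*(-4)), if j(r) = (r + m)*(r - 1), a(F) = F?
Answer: 476/3 ≈ 158.67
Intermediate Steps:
m = ⅓ (m = (⅙)*2 = ⅓ ≈ 0.33333)
j(r) = (-1 + r)*(⅓ + r) (j(r) = (r + ⅓)*(r - 1) = (⅓ + r)*(-1 + r) = (-1 + r)*(⅓ + r))
(-17*j(2))*((2 + a(-1))*(-4)) = (-17*(-⅓ + 2² - ⅔*2))*((2 - 1)*(-4)) = (-17*(-⅓ + 4 - 4/3))*(1*(-4)) = -17*7/3*(-4) = -119/3*(-4) = 476/3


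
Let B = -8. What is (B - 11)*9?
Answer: -171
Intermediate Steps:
(B - 11)*9 = (-8 - 11)*9 = -19*9 = -171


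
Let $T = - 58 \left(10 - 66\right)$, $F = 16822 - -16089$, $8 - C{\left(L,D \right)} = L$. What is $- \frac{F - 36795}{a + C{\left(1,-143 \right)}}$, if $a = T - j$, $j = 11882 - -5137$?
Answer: $- \frac{971}{3441} \approx -0.28219$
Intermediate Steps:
$C{\left(L,D \right)} = 8 - L$
$F = 32911$ ($F = 16822 + 16089 = 32911$)
$T = 3248$ ($T = \left(-58\right) \left(-56\right) = 3248$)
$j = 17019$ ($j = 11882 + 5137 = 17019$)
$a = -13771$ ($a = 3248 - 17019 = -13771$)
$- \frac{F - 36795}{a + C{\left(1,-143 \right)}} = - \frac{32911 - 36795}{-13771 + \left(8 - 1\right)} = - \frac{-3884}{-13771 + \left(8 - 1\right)} = - \frac{-3884}{-13771 + 7} = - \frac{-3884}{-13764} = - \frac{\left(-3884\right) \left(-1\right)}{13764} = \left(-1\right) \frac{971}{3441} = - \frac{971}{3441}$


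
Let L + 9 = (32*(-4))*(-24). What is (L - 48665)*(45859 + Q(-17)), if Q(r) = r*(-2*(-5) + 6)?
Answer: -2078858374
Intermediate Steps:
L = 3063 (L = -9 + (32*(-4))*(-24) = -9 - 128*(-24) = -9 + 3072 = 3063)
Q(r) = 16*r (Q(r) = r*(10 + 6) = r*16 = 16*r)
(L - 48665)*(45859 + Q(-17)) = (3063 - 48665)*(45859 + 16*(-17)) = -45602*(45859 - 272) = -45602*45587 = -2078858374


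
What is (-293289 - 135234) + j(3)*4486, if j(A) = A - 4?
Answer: -433009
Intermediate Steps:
j(A) = -4 + A
(-293289 - 135234) + j(3)*4486 = (-293289 - 135234) + (-4 + 3)*4486 = -428523 - 1*4486 = -428523 - 4486 = -433009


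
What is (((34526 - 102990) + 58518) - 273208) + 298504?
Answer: 15350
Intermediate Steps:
(((34526 - 102990) + 58518) - 273208) + 298504 = ((-68464 + 58518) - 273208) + 298504 = (-9946 - 273208) + 298504 = -283154 + 298504 = 15350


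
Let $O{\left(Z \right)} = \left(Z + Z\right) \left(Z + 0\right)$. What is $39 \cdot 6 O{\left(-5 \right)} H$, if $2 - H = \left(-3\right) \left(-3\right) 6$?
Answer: $-608400$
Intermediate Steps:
$O{\left(Z \right)} = 2 Z^{2}$ ($O{\left(Z \right)} = 2 Z Z = 2 Z^{2}$)
$H = -52$ ($H = 2 - \left(-3\right) \left(-3\right) 6 = 2 - 9 \cdot 6 = 2 - 54 = -52$)
$39 \cdot 6 O{\left(-5 \right)} H = 39 \cdot 6 \cdot 2 \left(-5\right)^{2} \left(-52\right) = 39 \cdot 6 \cdot 2 \cdot 25 \left(-52\right) = 39 \cdot 6 \cdot 50 \left(-52\right) = 39 \cdot 300 \left(-52\right) = 39 \left(-15600\right) = -608400$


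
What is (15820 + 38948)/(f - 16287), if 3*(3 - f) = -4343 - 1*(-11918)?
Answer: -7824/2687 ≈ -2.9118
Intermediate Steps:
f = -2522 (f = 3 - (-4343 - 1*(-11918))/3 = 3 - (-4343 + 11918)/3 = 3 - ⅓*7575 = 3 - 2525 = -2522)
(15820 + 38948)/(f - 16287) = (15820 + 38948)/(-2522 - 16287) = 54768/(-18809) = 54768*(-1/18809) = -7824/2687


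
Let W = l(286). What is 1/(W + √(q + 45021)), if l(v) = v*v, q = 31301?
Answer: 40898/3345254647 - √76322/6690509294 ≈ 1.2184e-5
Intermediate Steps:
l(v) = v²
W = 81796 (W = 286² = 81796)
1/(W + √(q + 45021)) = 1/(81796 + √(31301 + 45021)) = 1/(81796 + √76322)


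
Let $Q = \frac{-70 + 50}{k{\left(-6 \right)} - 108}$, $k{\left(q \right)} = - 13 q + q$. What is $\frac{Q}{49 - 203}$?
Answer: $- \frac{5}{1386} \approx -0.0036075$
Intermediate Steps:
$k{\left(q \right)} = - 12 q$
$Q = \frac{5}{9}$ ($Q = \frac{-70 + 50}{\left(-12\right) \left(-6\right) - 108} = - \frac{20}{72 - 108} = - \frac{20}{-36} = \left(-20\right) \left(- \frac{1}{36}\right) = \frac{5}{9} \approx 0.55556$)
$\frac{Q}{49 - 203} = \frac{1}{49 - 203} \cdot \frac{5}{9} = \frac{1}{-154} \cdot \frac{5}{9} = \left(- \frac{1}{154}\right) \frac{5}{9} = - \frac{5}{1386}$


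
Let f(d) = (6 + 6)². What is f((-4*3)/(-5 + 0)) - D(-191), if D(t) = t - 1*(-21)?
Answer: 314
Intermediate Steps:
D(t) = 21 + t (D(t) = t + 21 = 21 + t)
f(d) = 144 (f(d) = 12² = 144)
f((-4*3)/(-5 + 0)) - D(-191) = 144 - (21 - 191) = 144 - 1*(-170) = 144 + 170 = 314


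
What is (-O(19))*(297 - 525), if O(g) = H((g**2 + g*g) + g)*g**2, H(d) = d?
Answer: 60990228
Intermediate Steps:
O(g) = g**2*(g + 2*g**2) (O(g) = ((g**2 + g*g) + g)*g**2 = ((g**2 + g**2) + g)*g**2 = (2*g**2 + g)*g**2 = (g + 2*g**2)*g**2 = g**2*(g + 2*g**2))
(-O(19))*(297 - 525) = (-19**3*(1 + 2*19))*(297 - 525) = -6859*(1 + 38)*(-228) = -6859*39*(-228) = -1*267501*(-228) = -267501*(-228) = 60990228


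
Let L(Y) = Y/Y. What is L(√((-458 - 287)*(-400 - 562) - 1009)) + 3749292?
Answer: 3749293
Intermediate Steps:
L(Y) = 1
L(√((-458 - 287)*(-400 - 562) - 1009)) + 3749292 = 1 + 3749292 = 3749293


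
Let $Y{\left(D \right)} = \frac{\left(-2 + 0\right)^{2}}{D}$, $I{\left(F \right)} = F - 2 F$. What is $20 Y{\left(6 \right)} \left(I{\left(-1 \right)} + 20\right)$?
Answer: $280$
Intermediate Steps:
$I{\left(F \right)} = - F$
$Y{\left(D \right)} = \frac{4}{D}$ ($Y{\left(D \right)} = \frac{\left(-2\right)^{2}}{D} = \frac{4}{D}$)
$20 Y{\left(6 \right)} \left(I{\left(-1 \right)} + 20\right) = 20 \cdot \frac{4}{6} \left(\left(-1\right) \left(-1\right) + 20\right) = 20 \cdot 4 \cdot \frac{1}{6} \left(1 + 20\right) = 20 \cdot \frac{2}{3} \cdot 21 = \frac{40}{3} \cdot 21 = 280$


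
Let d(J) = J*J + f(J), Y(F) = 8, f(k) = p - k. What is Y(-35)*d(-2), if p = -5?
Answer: 8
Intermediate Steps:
f(k) = -5 - k
d(J) = -5 + J² - J (d(J) = J*J + (-5 - J) = J² + (-5 - J) = -5 + J² - J)
Y(-35)*d(-2) = 8*(-5 + (-2)² - 1*(-2)) = 8*(-5 + 4 + 2) = 8*1 = 8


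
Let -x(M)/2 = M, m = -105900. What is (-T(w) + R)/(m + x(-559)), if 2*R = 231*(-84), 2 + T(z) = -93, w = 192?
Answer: 9607/104782 ≈ 0.091686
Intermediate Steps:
x(M) = -2*M
T(z) = -95 (T(z) = -2 - 93 = -95)
R = -9702 (R = (231*(-84))/2 = (½)*(-19404) = -9702)
(-T(w) + R)/(m + x(-559)) = (-1*(-95) - 9702)/(-105900 - 2*(-559)) = (95 - 9702)/(-105900 + 1118) = -9607/(-104782) = -9607*(-1/104782) = 9607/104782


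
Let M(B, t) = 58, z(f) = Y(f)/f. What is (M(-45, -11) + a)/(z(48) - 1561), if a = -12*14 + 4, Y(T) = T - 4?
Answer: 1272/18721 ≈ 0.067945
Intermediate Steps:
Y(T) = -4 + T
z(f) = (-4 + f)/f
a = -164 (a = -168 + 4 = -164)
(M(-45, -11) + a)/(z(48) - 1561) = (58 - 164)/((-4 + 48)/48 - 1561) = -106/((1/48)*44 - 1561) = -106/(11/12 - 1561) = -106/(-18721/12) = -106*(-12/18721) = 1272/18721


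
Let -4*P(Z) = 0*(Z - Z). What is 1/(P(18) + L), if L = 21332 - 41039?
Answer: -1/19707 ≈ -5.0743e-5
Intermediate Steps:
P(Z) = 0 (P(Z) = -0*(Z - Z) = -0*0 = -¼*0 = 0)
L = -19707
1/(P(18) + L) = 1/(0 - 19707) = 1/(-19707) = -1/19707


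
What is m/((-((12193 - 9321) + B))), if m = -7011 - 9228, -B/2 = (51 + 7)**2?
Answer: -16239/3856 ≈ -4.2114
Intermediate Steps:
B = -6728 (B = -2*(51 + 7)**2 = -2*58**2 = -2*3364 = -6728)
m = -16239
m/((-((12193 - 9321) + B))) = -16239*(-1/((12193 - 9321) - 6728)) = -16239*(-1/(2872 - 6728)) = -16239/((-1*(-3856))) = -16239/3856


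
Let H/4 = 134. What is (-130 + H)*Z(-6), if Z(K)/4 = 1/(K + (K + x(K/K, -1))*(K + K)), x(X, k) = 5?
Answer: 812/3 ≈ 270.67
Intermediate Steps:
H = 536 (H = 4*134 = 536)
Z(K) = 4/(K + 2*K*(5 + K)) (Z(K) = 4/(K + (K + 5)*(K + K)) = 4/(K + (5 + K)*(2*K)) = 4/(K + 2*K*(5 + K)))
(-130 + H)*Z(-6) = (-130 + 536)*(4/(-6*(11 + 2*(-6)))) = 406*(4*(-⅙)/(11 - 12)) = 406*(4*(-⅙)/(-1)) = 406*(4*(-⅙)*(-1)) = 406*(⅔) = 812/3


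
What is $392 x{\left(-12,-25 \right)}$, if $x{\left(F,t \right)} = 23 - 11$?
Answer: $4704$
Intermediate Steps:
$x{\left(F,t \right)} = 12$ ($x{\left(F,t \right)} = 23 - 11 = 12$)
$392 x{\left(-12,-25 \right)} = 392 \cdot 12 = 4704$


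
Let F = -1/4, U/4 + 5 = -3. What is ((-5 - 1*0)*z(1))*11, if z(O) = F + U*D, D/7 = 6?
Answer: 295735/4 ≈ 73934.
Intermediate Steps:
D = 42 (D = 7*6 = 42)
U = -32 (U = -20 + 4*(-3) = -20 - 12 = -32)
F = -1/4 (F = -1*1/4 = -1/4 ≈ -0.25000)
z(O) = -5377/4 (z(O) = -1/4 - 32*42 = -1/4 - 1344 = -5377/4)
((-5 - 1*0)*z(1))*11 = ((-5 - 1*0)*(-5377/4))*11 = ((-5 + 0)*(-5377/4))*11 = -5*(-5377/4)*11 = (26885/4)*11 = 295735/4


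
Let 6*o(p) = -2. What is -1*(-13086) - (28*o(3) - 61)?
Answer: 39469/3 ≈ 13156.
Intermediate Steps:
o(p) = -1/3 (o(p) = (1/6)*(-2) = -1/3)
-1*(-13086) - (28*o(3) - 61) = -1*(-13086) - (28*(-1/3) - 61) = 13086 - (-28/3 - 61) = 13086 - 1*(-211/3) = 13086 + 211/3 = 39469/3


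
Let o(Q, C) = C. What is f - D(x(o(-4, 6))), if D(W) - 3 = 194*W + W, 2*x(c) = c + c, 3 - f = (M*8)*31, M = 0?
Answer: -1170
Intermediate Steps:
f = 3 (f = 3 - 0*8*31 = 3 - 0*31 = 3 - 1*0 = 3 + 0 = 3)
x(c) = c (x(c) = (c + c)/2 = (2*c)/2 = c)
D(W) = 3 + 195*W (D(W) = 3 + (194*W + W) = 3 + 195*W)
f - D(x(o(-4, 6))) = 3 - (3 + 195*6) = 3 - (3 + 1170) = 3 - 1*1173 = 3 - 1173 = -1170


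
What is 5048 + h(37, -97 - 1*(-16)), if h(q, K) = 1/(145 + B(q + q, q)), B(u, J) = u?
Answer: 1105513/219 ≈ 5048.0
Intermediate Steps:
h(q, K) = 1/(145 + 2*q) (h(q, K) = 1/(145 + (q + q)) = 1/(145 + 2*q))
5048 + h(37, -97 - 1*(-16)) = 5048 + 1/(145 + 2*37) = 5048 + 1/(145 + 74) = 5048 + 1/219 = 1105513/219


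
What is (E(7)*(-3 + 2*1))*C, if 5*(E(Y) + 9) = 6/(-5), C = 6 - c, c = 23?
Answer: -3927/25 ≈ -157.08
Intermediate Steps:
C = -17 (C = 6 - 1*23 = 6 - 23 = -17)
E(Y) = -231/25 (E(Y) = -9 + (6/(-5))/5 = -9 + (6*(-⅕))/5 = -9 + (⅕)*(-6/5) = -9 - 6/25 = -231/25)
(E(7)*(-3 + 2*1))*C = -231*(-3 + 2*1)/25*(-17) = -231*(-3 + 2)/25*(-17) = -231/25*(-1)*(-17) = (231/25)*(-17) = -3927/25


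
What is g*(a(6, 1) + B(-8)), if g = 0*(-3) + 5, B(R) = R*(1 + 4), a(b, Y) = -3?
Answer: -215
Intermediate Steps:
B(R) = 5*R (B(R) = R*5 = 5*R)
g = 5 (g = 0 + 5 = 5)
g*(a(6, 1) + B(-8)) = 5*(-3 + 5*(-8)) = 5*(-3 - 40) = 5*(-43) = -215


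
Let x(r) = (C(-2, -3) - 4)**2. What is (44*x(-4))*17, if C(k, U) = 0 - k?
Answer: 2992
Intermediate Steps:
C(k, U) = -k
x(r) = 4 (x(r) = (-1*(-2) - 4)**2 = (2 - 4)**2 = (-2)**2 = 4)
(44*x(-4))*17 = (44*4)*17 = 176*17 = 2992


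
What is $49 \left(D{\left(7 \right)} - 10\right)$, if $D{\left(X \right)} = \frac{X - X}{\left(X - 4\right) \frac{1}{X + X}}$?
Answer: $-490$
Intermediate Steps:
$D{\left(X \right)} = 0$ ($D{\left(X \right)} = \frac{0}{\left(-4 + X\right) \frac{1}{2 X}} = \frac{0}{\frac{1}{2} \frac{1}{X} \left(-4 + X\right)} = 0 \frac{2 X}{-4 + X} = 0$)
$49 \left(D{\left(7 \right)} - 10\right) = 49 \left(0 - 10\right) = 49 \left(-10\right) = -490$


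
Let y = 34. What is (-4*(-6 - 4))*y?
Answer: 1360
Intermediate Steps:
(-4*(-6 - 4))*y = -4*(-6 - 4)*34 = -4*(-10)*34 = 40*34 = 1360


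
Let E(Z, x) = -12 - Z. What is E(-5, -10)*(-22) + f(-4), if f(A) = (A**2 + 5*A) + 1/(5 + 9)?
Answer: 2101/14 ≈ 150.07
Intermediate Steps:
f(A) = 1/14 + A**2 + 5*A (f(A) = (A**2 + 5*A) + 1/14 = 1/14 + A**2 + 5*A)
E(-5, -10)*(-22) + f(-4) = (-12 - 1*(-5))*(-22) + (1/14 + (-4)**2 + 5*(-4)) = (-12 + 5)*(-22) + (1/14 + 16 - 20) = -7*(-22) - 55/14 = 154 - 55/14 = 2101/14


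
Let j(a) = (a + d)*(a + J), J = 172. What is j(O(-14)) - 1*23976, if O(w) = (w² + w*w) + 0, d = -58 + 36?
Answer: 184704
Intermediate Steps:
d = -22
O(w) = 2*w² (O(w) = (w² + w²) + 0 = 2*w² + 0 = 2*w²)
j(a) = (-22 + a)*(172 + a) (j(a) = (a - 22)*(a + 172) = (-22 + a)*(172 + a))
j(O(-14)) - 1*23976 = (-3784 + (2*(-14)²)² + 150*(2*(-14)²)) - 1*23976 = (-3784 + (2*196)² + 150*(2*196)) - 23976 = (-3784 + 392² + 150*392) - 23976 = (-3784 + 153664 + 58800) - 23976 = 208680 - 23976 = 184704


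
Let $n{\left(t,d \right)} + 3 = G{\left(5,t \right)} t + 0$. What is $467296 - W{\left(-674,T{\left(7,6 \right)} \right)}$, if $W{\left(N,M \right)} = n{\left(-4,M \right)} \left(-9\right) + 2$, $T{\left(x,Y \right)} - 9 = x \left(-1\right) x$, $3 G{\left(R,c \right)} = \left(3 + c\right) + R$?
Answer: $467219$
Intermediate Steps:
$G{\left(R,c \right)} = 1 + \frac{R}{3} + \frac{c}{3}$ ($G{\left(R,c \right)} = \frac{\left(3 + c\right) + R}{3} = \frac{3 + R + c}{3} = 1 + \frac{R}{3} + \frac{c}{3}$)
$n{\left(t,d \right)} = -3 + t \left(\frac{8}{3} + \frac{t}{3}\right)$ ($n{\left(t,d \right)} = -3 + \left(\left(1 + \frac{1}{3} \cdot 5 + \frac{t}{3}\right) t + 0\right) = -3 + \left(\left(1 + \frac{5}{3} + \frac{t}{3}\right) t + 0\right) = -3 + \left(\left(\frac{8}{3} + \frac{t}{3}\right) t + 0\right) = -3 + \left(t \left(\frac{8}{3} + \frac{t}{3}\right) + 0\right) = -3 + t \left(\frac{8}{3} + \frac{t}{3}\right)$)
$T{\left(x,Y \right)} = 9 - x^{2}$ ($T{\left(x,Y \right)} = 9 + x \left(-1\right) x = 9 + - x x = 9 - x^{2}$)
$W{\left(N,M \right)} = 77$ ($W{\left(N,M \right)} = \left(-3 + \frac{1}{3} \left(-4\right) \left(8 - 4\right)\right) \left(-9\right) + 2 = \left(-3 + \frac{1}{3} \left(-4\right) 4\right) \left(-9\right) + 2 = \left(-3 - \frac{16}{3}\right) \left(-9\right) + 2 = \left(- \frac{25}{3}\right) \left(-9\right) + 2 = 75 + 2 = 77$)
$467296 - W{\left(-674,T{\left(7,6 \right)} \right)} = 467296 - 77 = 467219$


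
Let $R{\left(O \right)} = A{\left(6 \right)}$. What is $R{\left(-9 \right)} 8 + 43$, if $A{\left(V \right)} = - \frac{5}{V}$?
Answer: $\frac{109}{3} \approx 36.333$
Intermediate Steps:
$R{\left(O \right)} = - \frac{5}{6}$
$R{\left(-9 \right)} 8 + 43 = \left(- \frac{5}{6}\right) 8 + 43 = - \frac{20}{3} + 43 = \frac{109}{3}$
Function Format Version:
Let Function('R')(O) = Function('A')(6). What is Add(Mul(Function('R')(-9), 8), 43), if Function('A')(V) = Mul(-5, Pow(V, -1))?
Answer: Rational(109, 3) ≈ 36.333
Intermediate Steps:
Function('R')(O) = Rational(-5, 6) (Function('R')(O) = Mul(-5, Pow(6, -1)) = Mul(-5, Rational(1, 6)) = Rational(-5, 6))
Add(Mul(Function('R')(-9), 8), 43) = Add(Mul(Rational(-5, 6), 8), 43) = Add(Rational(-20, 3), 43) = Rational(109, 3)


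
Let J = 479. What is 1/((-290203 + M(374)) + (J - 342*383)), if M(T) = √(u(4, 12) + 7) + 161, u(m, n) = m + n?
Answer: -420549/176861461378 - √23/176861461378 ≈ -2.3779e-6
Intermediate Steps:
M(T) = 161 + √23 (M(T) = √((4 + 12) + 7) + 161 = √(16 + 7) + 161 = √23 + 161 = 161 + √23)
1/((-290203 + M(374)) + (J - 342*383)) = 1/((-290203 + (161 + √23)) + (479 - 342*383)) = 1/((-290042 + √23) + (479 - 130986)) = 1/((-290042 + √23) - 130507) = 1/(-420549 + √23)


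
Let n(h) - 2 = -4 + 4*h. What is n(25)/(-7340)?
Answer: -49/3670 ≈ -0.013352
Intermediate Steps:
n(h) = -2 + 4*h (n(h) = 2 + (-4 + 4*h) = -2 + 4*h)
n(25)/(-7340) = (-2 + 4*25)/(-7340) = (-2 + 100)*(-1/7340) = 98*(-1/7340) = -49/3670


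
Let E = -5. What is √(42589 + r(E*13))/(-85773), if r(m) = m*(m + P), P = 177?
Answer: -√35309/85773 ≈ -0.0021907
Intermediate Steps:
r(m) = m*(177 + m) (r(m) = m*(m + 177) = m*(177 + m))
√(42589 + r(E*13))/(-85773) = √(42589 + (-5*13)*(177 - 5*13))/(-85773) = √(42589 - 65*(177 - 65))*(-1/85773) = √(42589 - 65*112)*(-1/85773) = √(42589 - 7280)*(-1/85773) = √35309*(-1/85773) = -√35309/85773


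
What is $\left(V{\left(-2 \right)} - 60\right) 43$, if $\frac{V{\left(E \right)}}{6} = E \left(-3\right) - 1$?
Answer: $-1290$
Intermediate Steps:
$V{\left(E \right)} = -6 - 18 E$ ($V{\left(E \right)} = 6 \left(E \left(-3\right) - 1\right) = 6 \left(- 3 E - 1\right) = 6 \left(-1 - 3 E\right) = -6 - 18 E$)
$\left(V{\left(-2 \right)} - 60\right) 43 = \left(\left(-6 - -36\right) - 60\right) 43 = \left(\left(-6 + 36\right) - 60\right) 43 = \left(30 - 60\right) 43 = \left(-30\right) 43 = -1290$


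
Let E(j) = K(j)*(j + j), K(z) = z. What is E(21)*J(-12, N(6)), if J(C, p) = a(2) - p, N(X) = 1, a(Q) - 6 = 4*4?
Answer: 18522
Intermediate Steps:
a(Q) = 22 (a(Q) = 6 + 4*4 = 6 + 16 = 22)
J(C, p) = 22 - p
E(j) = 2*j**2 (E(j) = j*(j + j) = j*(2*j) = 2*j**2)
E(21)*J(-12, N(6)) = (2*21**2)*(22 - 1*1) = (2*441)*(22 - 1) = 882*21 = 18522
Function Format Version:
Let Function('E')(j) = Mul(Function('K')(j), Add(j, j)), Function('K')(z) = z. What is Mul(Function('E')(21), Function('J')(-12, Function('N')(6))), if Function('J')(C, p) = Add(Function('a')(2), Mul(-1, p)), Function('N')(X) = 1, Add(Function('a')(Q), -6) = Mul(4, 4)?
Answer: 18522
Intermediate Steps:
Function('a')(Q) = 22 (Function('a')(Q) = Add(6, Mul(4, 4)) = Add(6, 16) = 22)
Function('J')(C, p) = Add(22, Mul(-1, p))
Function('E')(j) = Mul(2, Pow(j, 2)) (Function('E')(j) = Mul(j, Add(j, j)) = Mul(j, Mul(2, j)) = Mul(2, Pow(j, 2)))
Mul(Function('E')(21), Function('J')(-12, Function('N')(6))) = Mul(Mul(2, Pow(21, 2)), Add(22, Mul(-1, 1))) = Mul(Mul(2, 441), Add(22, -1)) = Mul(882, 21) = 18522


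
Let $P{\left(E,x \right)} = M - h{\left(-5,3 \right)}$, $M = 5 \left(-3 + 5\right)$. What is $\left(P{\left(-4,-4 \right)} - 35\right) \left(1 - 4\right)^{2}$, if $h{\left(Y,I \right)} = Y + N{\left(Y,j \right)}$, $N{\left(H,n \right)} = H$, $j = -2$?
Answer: $-135$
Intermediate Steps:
$M = 10$ ($M = 5 \cdot 2 = 10$)
$h{\left(Y,I \right)} = 2 Y$ ($h{\left(Y,I \right)} = Y + Y = 2 Y$)
$P{\left(E,x \right)} = 20$ ($P{\left(E,x \right)} = 10 - 2 \left(-5\right) = 10 - -10 = 10 + 10 = 20$)
$\left(P{\left(-4,-4 \right)} - 35\right) \left(1 - 4\right)^{2} = \left(20 - 35\right) \left(1 - 4\right)^{2} = - 15 \left(-3\right)^{2} = \left(-15\right) 9 = -135$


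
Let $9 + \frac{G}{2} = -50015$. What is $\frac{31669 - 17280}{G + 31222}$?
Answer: $- \frac{14389}{68826} \approx -0.20906$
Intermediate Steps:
$G = -100048$ ($G = -18 + 2 \left(-50015\right) = -18 - 100030 = -100048$)
$\frac{31669 - 17280}{G + 31222} = \frac{31669 - 17280}{-100048 + 31222} = \frac{14389}{-68826} = 14389 \left(- \frac{1}{68826}\right) = - \frac{14389}{68826}$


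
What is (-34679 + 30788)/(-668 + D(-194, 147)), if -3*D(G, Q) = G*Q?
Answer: -1297/2946 ≈ -0.44026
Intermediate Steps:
D(G, Q) = -G*Q/3
(-34679 + 30788)/(-668 + D(-194, 147)) = (-34679 + 30788)/(-668 - 1/3*(-194)*147) = -3891/(-668 + 9506) = -3891/8838 = -3891*1/8838 = -1297/2946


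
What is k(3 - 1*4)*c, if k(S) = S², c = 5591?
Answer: 5591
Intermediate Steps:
k(3 - 1*4)*c = (3 - 1*4)²*5591 = (3 - 4)²*5591 = (-1)²*5591 = 1*5591 = 5591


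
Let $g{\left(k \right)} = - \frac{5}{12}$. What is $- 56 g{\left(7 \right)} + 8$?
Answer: $\frac{94}{3} \approx 31.333$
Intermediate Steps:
$g{\left(k \right)} = - \frac{5}{12}$ ($g{\left(k \right)} = \left(-5\right) \frac{1}{12} = - \frac{5}{12}$)
$- 56 g{\left(7 \right)} + 8 = \left(-56\right) \left(- \frac{5}{12}\right) + 8 = \frac{70}{3} + 8 = \frac{94}{3}$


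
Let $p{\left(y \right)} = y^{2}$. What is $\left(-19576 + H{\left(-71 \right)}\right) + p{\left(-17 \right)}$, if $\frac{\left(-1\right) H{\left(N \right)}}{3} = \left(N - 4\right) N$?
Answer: $-35262$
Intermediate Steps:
$H{\left(N \right)} = - 3 N \left(-4 + N\right)$ ($H{\left(N \right)} = - 3 \left(N - 4\right) N = - 3 \left(-4 + N\right) N = - 3 N \left(-4 + N\right)$)
$\left(-19576 + H{\left(-71 \right)}\right) + p{\left(-17 \right)} = \left(-19576 + 3 \left(-71\right) \left(4 - -71\right)\right) + \left(-17\right)^{2} = \left(-19576 + 3 \left(-71\right) \left(4 + 71\right)\right) + 289 = \left(-19576 + 3 \left(-71\right) 75\right) + 289 = \left(-19576 - 15975\right) + 289 = -35551 + 289 = -35262$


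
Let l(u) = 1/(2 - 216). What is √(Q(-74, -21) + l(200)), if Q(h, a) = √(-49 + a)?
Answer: √(-214 + 45796*I*√70)/214 ≈ 2.0447 + 2.0459*I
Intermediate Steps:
l(u) = -1/214 (l(u) = 1/(-214) = -1/214)
√(Q(-74, -21) + l(200)) = √(√(-49 - 21) - 1/214) = √(√(-70) - 1/214) = √(I*√70 - 1/214) = √(-1/214 + I*√70)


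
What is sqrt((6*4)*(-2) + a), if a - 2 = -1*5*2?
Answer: 2*I*sqrt(14) ≈ 7.4833*I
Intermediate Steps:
a = -8 (a = 2 - 1*5*2 = 2 - 5*2 = 2 - 10 = -8)
sqrt((6*4)*(-2) + a) = sqrt((6*4)*(-2) - 8) = sqrt(24*(-2) - 8) = sqrt(-48 - 8) = sqrt(-56) = 2*I*sqrt(14)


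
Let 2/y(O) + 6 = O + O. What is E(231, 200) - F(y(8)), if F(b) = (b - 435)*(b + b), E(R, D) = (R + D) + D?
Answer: 20123/25 ≈ 804.92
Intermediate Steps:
y(O) = 2/(-6 + 2*O) (y(O) = 2/(-6 + (O + O)) = 2/(-6 + 2*O))
E(R, D) = R + 2*D (E(R, D) = (D + R) + D = R + 2*D)
F(b) = 2*b*(-435 + b) (F(b) = (-435 + b)*(2*b) = 2*b*(-435 + b))
E(231, 200) - F(y(8)) = (231 + 2*200) - 2*(-435 + 1/(-3 + 8))/(-3 + 8) = (231 + 400) - 2*(-435 + 1/5)/5 = 631 - 2*(-435 + ⅕)/5 = 631 - 2*(-2174)/(5*5) = 631 - 1*(-4348/25) = 631 + 4348/25 = 20123/25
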